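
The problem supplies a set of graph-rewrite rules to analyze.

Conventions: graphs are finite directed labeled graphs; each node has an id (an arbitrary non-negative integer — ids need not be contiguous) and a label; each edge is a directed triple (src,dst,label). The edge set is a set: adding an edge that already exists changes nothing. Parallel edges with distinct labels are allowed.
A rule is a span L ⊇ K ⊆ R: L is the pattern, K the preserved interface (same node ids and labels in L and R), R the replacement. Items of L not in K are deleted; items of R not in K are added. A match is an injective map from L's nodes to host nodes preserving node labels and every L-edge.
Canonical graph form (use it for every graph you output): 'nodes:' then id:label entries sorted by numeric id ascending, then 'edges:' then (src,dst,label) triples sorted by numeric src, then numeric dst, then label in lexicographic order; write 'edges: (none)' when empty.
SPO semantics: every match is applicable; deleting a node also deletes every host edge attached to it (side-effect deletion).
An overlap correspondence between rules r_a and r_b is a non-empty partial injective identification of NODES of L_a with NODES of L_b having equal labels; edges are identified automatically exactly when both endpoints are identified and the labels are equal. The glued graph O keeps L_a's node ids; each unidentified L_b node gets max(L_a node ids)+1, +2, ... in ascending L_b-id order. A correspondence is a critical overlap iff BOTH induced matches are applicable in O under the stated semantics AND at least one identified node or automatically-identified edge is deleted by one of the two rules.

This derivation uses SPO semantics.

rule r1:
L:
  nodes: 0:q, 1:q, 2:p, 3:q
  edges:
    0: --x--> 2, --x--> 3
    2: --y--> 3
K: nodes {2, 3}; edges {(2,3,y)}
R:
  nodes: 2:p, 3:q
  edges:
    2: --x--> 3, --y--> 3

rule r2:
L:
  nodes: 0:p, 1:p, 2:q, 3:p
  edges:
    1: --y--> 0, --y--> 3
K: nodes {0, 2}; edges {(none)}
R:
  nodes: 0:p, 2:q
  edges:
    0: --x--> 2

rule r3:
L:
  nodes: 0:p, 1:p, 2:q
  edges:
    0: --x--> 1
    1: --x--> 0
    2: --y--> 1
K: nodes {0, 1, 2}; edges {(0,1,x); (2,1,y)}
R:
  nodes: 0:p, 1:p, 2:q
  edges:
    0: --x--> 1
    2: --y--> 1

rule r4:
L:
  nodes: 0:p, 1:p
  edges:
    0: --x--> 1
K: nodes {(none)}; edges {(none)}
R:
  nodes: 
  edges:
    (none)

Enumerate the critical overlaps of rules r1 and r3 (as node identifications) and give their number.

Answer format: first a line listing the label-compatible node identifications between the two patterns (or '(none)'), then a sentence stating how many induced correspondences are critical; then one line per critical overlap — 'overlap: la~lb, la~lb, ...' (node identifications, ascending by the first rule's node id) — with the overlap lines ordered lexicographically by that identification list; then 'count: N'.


label-compatible node identifications between L(r1) and L(r3): 0~2, 1~2, 2~0, 2~1, 3~2
6 of the induced correspondences are critical overlaps of r1 and r3.
overlap: 0~2
overlap: 0~2, 2~0
overlap: 0~2, 2~1
overlap: 1~2
overlap: 1~2, 2~0
overlap: 1~2, 2~1
count: 6


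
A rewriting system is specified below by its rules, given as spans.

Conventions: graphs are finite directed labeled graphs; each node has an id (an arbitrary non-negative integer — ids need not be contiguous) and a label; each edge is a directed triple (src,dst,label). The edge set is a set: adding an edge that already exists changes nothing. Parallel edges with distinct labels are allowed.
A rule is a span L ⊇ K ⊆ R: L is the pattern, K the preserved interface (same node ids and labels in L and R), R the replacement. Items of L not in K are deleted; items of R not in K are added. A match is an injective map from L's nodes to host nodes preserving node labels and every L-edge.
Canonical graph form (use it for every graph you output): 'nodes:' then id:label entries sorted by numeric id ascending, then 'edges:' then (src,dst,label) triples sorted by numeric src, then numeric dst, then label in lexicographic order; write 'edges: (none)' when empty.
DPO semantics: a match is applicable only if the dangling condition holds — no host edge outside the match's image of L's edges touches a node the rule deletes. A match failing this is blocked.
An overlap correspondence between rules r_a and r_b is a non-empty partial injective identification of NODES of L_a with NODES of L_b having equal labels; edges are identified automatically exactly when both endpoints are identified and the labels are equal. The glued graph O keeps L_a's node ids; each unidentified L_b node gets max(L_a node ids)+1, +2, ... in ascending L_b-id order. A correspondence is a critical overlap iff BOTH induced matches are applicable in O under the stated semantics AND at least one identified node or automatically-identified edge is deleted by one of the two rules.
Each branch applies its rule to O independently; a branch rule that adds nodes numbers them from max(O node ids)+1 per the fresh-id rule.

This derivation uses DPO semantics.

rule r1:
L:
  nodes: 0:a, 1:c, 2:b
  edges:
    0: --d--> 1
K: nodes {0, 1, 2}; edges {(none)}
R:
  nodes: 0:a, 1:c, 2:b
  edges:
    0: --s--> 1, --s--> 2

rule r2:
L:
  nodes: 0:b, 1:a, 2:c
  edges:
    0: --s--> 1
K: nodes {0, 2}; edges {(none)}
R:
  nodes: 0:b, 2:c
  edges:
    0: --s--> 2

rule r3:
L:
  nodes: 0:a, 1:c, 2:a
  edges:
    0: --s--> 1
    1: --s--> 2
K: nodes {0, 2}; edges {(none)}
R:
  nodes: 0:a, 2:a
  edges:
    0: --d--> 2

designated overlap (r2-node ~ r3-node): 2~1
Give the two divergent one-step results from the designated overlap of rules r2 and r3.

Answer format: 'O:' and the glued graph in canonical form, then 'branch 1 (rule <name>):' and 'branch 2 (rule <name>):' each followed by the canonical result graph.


O:
nodes: 0:b, 1:a, 2:c, 3:a, 4:a
edges: (0,1,s); (2,4,s); (3,2,s)
branch 1 (rule r2):
nodes: 0:b, 2:c, 3:a, 4:a
edges: (0,2,s); (2,4,s); (3,2,s)
branch 2 (rule r3):
nodes: 0:b, 1:a, 3:a, 4:a
edges: (0,1,s); (3,4,d)


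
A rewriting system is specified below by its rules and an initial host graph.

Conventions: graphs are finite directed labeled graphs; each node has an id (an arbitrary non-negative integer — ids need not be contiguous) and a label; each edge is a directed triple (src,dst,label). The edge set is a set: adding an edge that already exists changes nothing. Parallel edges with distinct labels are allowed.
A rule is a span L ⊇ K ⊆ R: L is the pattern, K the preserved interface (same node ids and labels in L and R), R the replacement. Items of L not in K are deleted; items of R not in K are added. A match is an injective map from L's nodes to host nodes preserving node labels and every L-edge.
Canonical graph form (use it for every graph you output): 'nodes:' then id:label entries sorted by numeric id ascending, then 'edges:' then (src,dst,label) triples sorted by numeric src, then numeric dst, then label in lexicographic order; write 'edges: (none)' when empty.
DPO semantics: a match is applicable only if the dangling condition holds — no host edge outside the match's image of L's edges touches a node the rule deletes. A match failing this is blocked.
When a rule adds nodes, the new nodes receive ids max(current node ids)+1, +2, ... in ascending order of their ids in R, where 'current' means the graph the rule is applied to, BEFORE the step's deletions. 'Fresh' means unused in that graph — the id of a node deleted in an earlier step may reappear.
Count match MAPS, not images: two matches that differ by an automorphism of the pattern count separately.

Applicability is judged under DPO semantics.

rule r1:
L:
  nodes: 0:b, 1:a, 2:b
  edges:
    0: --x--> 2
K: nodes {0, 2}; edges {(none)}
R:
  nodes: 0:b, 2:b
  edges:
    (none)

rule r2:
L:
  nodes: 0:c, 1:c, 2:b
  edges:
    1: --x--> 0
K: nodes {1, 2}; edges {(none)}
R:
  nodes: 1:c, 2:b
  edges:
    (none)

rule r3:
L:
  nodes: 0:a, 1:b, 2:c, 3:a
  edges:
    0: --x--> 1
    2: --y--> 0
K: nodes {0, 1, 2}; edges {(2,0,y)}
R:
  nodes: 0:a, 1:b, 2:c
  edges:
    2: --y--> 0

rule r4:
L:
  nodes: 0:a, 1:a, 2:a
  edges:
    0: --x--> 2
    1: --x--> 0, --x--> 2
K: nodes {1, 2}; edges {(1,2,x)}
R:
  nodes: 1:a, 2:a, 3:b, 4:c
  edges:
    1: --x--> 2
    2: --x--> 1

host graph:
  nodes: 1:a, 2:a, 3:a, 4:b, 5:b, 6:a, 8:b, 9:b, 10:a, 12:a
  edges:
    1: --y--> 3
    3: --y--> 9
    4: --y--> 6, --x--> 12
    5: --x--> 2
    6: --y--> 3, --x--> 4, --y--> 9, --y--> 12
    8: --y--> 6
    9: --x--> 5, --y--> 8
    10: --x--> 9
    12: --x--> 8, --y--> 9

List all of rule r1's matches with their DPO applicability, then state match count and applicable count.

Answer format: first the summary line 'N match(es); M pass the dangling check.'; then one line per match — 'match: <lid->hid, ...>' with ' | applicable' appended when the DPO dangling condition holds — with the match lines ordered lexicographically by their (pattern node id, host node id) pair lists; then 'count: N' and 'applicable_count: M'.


6 match(es); 0 pass the dangling check.
match: 0->9, 1->1, 2->5
match: 0->9, 1->2, 2->5
match: 0->9, 1->3, 2->5
match: 0->9, 1->6, 2->5
match: 0->9, 1->10, 2->5
match: 0->9, 1->12, 2->5
count: 6
applicable_count: 0


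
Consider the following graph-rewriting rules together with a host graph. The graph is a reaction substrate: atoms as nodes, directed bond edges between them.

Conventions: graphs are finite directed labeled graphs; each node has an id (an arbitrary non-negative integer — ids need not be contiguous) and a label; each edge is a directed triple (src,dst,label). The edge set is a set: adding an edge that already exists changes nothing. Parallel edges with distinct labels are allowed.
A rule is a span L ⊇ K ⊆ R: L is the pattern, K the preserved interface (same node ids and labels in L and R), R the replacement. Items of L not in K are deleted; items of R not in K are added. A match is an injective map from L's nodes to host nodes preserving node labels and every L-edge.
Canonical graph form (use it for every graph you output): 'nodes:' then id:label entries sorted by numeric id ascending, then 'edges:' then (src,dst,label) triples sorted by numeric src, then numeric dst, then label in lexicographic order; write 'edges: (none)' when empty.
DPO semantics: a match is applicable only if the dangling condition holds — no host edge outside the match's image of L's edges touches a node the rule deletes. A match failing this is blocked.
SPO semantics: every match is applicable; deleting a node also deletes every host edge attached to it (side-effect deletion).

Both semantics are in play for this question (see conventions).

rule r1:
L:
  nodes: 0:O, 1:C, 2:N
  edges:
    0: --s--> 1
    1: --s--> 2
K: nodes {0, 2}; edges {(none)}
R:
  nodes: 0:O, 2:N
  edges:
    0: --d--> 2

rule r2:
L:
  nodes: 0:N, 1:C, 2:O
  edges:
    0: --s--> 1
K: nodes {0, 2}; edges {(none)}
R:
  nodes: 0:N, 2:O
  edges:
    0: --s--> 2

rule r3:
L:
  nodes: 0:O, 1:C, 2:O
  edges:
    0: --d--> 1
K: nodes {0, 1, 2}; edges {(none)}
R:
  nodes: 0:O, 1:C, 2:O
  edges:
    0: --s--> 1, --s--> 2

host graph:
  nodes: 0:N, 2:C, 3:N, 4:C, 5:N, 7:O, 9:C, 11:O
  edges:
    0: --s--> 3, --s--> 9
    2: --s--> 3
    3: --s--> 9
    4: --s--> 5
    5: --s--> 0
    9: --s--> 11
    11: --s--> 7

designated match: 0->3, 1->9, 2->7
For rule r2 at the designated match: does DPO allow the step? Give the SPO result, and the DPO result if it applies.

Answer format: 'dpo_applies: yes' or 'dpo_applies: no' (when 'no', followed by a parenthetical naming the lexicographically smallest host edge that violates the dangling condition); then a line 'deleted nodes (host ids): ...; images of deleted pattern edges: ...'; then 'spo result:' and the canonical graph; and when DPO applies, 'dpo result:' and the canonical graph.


dpo_applies: no
(the rule deletes node 9, which keeps host edge (0,9,s) outside the match image — the dangling condition fails, DPO blocks; SPO proceeds and side-deletes such edges)
deleted nodes (host ids): 9; images of deleted pattern edges: (3,9,s)
spo result:
nodes: 0:N, 2:C, 3:N, 4:C, 5:N, 7:O, 11:O
edges: (0,3,s); (2,3,s); (3,7,s); (4,5,s); (5,0,s); (11,7,s)


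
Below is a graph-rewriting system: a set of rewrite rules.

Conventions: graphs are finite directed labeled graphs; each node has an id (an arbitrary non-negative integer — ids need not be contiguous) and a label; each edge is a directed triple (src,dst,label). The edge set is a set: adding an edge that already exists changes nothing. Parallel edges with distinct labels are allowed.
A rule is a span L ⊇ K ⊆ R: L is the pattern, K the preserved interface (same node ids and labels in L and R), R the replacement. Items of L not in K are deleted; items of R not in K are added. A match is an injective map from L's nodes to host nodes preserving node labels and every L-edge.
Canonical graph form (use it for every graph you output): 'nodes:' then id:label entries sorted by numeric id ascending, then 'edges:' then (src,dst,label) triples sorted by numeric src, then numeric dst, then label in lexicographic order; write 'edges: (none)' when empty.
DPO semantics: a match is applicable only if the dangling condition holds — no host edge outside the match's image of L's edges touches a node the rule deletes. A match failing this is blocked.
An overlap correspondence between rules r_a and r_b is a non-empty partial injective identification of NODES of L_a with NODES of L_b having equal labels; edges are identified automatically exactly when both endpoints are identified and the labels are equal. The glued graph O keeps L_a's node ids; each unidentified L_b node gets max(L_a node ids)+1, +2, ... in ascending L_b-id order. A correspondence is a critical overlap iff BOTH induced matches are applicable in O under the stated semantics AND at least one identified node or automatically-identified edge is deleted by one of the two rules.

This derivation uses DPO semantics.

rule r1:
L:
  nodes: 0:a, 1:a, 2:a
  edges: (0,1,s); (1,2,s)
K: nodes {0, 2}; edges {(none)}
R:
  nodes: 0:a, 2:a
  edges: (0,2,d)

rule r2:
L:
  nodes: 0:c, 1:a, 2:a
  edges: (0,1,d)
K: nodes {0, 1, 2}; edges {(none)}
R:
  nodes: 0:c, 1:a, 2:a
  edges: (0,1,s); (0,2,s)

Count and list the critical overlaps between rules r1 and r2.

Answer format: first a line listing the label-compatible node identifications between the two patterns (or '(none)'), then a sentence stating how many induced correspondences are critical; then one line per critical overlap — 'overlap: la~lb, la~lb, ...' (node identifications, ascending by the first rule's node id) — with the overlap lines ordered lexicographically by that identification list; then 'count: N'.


label-compatible node identifications between L(r1) and L(r2): 0~1, 0~2, 1~1, 1~2, 2~1, 2~2
3 of the induced correspondences are critical overlaps of r1 and r2.
overlap: 0~1, 1~2
overlap: 1~2
overlap: 1~2, 2~1
count: 3


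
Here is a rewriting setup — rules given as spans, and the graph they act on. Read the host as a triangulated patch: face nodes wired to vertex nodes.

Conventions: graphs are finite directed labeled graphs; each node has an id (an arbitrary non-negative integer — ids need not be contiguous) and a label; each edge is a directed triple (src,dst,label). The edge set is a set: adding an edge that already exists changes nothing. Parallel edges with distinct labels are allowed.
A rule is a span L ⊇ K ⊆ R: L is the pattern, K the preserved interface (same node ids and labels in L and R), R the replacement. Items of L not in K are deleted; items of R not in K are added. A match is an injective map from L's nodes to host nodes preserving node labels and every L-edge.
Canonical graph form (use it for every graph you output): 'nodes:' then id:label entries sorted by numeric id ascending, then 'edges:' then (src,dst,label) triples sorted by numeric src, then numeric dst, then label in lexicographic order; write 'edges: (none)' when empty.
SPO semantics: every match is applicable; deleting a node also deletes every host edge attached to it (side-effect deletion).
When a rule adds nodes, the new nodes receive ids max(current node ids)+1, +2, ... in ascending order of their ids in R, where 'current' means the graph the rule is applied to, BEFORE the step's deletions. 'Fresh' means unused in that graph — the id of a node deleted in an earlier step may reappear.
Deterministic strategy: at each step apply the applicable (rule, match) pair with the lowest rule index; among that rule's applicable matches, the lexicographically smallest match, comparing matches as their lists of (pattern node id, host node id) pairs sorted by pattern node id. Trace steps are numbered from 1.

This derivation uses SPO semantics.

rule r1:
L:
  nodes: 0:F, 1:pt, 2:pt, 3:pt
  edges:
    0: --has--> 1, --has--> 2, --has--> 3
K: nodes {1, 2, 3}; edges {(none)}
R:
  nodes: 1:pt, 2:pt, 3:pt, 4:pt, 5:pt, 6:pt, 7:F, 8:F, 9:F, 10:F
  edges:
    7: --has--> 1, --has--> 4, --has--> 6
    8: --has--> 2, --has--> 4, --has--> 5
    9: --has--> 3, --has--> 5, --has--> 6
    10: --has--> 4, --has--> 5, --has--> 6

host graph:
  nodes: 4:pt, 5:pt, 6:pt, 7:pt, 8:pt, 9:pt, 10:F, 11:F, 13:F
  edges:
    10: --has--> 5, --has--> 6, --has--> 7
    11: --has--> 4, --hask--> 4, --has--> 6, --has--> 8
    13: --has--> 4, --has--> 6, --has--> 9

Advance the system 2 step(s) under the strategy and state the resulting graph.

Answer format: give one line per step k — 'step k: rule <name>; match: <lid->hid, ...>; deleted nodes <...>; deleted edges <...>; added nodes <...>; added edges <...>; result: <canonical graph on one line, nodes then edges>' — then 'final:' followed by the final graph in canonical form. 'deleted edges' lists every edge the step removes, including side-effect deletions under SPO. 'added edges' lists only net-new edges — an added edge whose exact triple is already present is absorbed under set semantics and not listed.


step 1: rule r1; match: 0->10, 1->5, 2->6, 3->7; deleted nodes 10; deleted edges (10,5,has); (10,6,has); (10,7,has); added nodes 14, 15, 16, 17, 18, 19, 20; added edges (17,5,has); (17,14,has); (17,16,has); (18,6,has); (18,14,has); (18,15,has); (19,7,has); (19,15,has); (19,16,has); (20,14,has); (20,15,has); (20,16,has); result: nodes: 4:pt, 5:pt, 6:pt, 7:pt, 8:pt, 9:pt, 11:F, 13:F, 14:pt, 15:pt, 16:pt, 17:F, 18:F, 19:F, 20:F edges: (11,4,has); (11,4,hask); (11,6,has); (11,8,has); (13,4,has); (13,6,has); (13,9,has); (17,5,has); (17,14,has); (17,16,has); (18,6,has); (18,14,has); (18,15,has); (19,7,has); (19,15,has); (19,16,has); (20,14,has); (20,15,has); (20,16,has)
step 2: rule r1; match: 0->11, 1->4, 2->6, 3->8; deleted nodes 11; deleted edges (11,4,has); (11,4,hask); (11,6,has); (11,8,has); added nodes 21, 22, 23, 24, 25, 26, 27; added edges (24,4,has); (24,21,has); (24,23,has); (25,6,has); (25,21,has); (25,22,has); (26,8,has); (26,22,has); (26,23,has); (27,21,has); (27,22,has); (27,23,has); result: nodes: 4:pt, 5:pt, 6:pt, 7:pt, 8:pt, 9:pt, 13:F, 14:pt, 15:pt, 16:pt, 17:F, 18:F, 19:F, 20:F, 21:pt, 22:pt, 23:pt, 24:F, 25:F, 26:F, 27:F edges: (13,4,has); (13,6,has); (13,9,has); (17,5,has); (17,14,has); (17,16,has); (18,6,has); (18,14,has); (18,15,has); (19,7,has); (19,15,has); (19,16,has); (20,14,has); (20,15,has); (20,16,has); (24,4,has); (24,21,has); (24,23,has); (25,6,has); (25,21,has); (25,22,has); (26,8,has); (26,22,has); (26,23,has); (27,21,has); (27,22,has); (27,23,has)
final:
nodes: 4:pt, 5:pt, 6:pt, 7:pt, 8:pt, 9:pt, 13:F, 14:pt, 15:pt, 16:pt, 17:F, 18:F, 19:F, 20:F, 21:pt, 22:pt, 23:pt, 24:F, 25:F, 26:F, 27:F
edges: (13,4,has); (13,6,has); (13,9,has); (17,5,has); (17,14,has); (17,16,has); (18,6,has); (18,14,has); (18,15,has); (19,7,has); (19,15,has); (19,16,has); (20,14,has); (20,15,has); (20,16,has); (24,4,has); (24,21,has); (24,23,has); (25,6,has); (25,21,has); (25,22,has); (26,8,has); (26,22,has); (26,23,has); (27,21,has); (27,22,has); (27,23,has)


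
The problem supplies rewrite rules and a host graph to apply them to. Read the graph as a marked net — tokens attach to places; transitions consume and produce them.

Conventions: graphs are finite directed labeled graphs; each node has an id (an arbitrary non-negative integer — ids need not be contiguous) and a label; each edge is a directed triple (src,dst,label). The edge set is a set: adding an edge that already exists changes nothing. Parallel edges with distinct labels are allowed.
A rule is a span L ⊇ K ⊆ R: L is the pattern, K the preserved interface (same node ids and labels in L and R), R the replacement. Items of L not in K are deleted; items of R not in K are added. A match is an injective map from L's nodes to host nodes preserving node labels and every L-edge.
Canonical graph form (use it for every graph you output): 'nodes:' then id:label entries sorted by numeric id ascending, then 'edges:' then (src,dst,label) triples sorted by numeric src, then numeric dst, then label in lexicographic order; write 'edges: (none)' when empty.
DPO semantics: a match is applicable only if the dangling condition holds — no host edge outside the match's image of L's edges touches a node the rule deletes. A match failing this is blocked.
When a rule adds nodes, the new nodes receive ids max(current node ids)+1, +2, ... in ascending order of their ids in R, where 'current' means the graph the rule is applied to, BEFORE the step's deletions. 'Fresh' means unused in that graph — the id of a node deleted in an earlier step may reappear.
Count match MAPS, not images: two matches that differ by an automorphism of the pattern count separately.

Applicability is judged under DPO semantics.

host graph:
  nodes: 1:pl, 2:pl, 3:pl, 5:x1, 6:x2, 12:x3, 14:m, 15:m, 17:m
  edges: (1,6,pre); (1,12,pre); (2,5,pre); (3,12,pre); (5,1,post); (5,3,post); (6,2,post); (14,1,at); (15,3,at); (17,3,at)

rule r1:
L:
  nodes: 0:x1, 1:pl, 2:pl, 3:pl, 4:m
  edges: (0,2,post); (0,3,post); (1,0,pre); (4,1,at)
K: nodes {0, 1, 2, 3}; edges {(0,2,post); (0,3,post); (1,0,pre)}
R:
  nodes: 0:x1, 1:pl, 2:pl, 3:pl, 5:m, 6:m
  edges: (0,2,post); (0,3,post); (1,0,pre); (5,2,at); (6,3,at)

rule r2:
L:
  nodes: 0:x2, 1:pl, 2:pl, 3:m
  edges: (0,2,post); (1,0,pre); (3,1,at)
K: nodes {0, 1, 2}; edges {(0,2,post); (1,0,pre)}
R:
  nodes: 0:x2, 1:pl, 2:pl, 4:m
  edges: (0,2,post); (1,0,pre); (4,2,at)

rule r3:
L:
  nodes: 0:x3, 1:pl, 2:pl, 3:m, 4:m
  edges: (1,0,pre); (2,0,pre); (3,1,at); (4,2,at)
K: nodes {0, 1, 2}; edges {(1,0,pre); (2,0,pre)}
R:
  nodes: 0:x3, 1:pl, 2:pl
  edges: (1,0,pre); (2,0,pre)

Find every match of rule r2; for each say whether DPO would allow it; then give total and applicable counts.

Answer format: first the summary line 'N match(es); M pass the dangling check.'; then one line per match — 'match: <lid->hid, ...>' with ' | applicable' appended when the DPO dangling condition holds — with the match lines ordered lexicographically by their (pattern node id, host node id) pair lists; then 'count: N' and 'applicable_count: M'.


1 match(es); 1 pass the dangling check.
match: 0->6, 1->1, 2->2, 3->14 | applicable
count: 1
applicable_count: 1


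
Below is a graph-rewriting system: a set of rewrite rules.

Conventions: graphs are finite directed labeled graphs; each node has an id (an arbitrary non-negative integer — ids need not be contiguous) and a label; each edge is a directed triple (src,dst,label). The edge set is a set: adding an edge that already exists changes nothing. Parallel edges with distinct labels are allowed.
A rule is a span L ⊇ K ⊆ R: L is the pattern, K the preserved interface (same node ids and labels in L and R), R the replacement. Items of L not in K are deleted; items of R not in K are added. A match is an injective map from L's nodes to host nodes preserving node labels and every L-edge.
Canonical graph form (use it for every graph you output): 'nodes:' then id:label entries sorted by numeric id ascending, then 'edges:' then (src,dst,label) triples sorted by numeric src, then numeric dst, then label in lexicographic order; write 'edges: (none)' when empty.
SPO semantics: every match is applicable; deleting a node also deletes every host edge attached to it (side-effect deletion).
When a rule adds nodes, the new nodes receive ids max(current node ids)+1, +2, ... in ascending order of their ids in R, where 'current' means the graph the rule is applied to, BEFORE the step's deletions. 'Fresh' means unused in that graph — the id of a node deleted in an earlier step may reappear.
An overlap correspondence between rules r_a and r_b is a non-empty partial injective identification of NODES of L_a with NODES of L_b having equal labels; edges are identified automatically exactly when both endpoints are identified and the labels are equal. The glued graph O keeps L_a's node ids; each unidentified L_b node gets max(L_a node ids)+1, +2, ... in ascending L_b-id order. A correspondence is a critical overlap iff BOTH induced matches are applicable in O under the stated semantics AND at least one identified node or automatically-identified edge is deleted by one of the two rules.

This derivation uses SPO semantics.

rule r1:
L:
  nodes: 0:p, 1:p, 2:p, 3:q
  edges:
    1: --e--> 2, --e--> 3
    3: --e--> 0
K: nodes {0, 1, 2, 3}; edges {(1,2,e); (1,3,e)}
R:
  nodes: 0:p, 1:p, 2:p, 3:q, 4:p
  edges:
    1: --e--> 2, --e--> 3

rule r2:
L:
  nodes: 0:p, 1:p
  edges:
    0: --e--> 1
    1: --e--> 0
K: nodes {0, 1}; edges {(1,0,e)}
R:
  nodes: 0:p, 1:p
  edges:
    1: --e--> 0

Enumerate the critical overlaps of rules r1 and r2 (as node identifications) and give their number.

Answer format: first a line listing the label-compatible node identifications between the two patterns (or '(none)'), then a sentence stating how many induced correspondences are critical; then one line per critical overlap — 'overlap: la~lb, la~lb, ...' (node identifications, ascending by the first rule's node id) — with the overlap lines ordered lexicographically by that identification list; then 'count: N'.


label-compatible node identifications between L(r1) and L(r2): 0~0, 0~1, 1~0, 1~1, 2~0, 2~1
1 of the induced correspondences is a critical overlap of r1 and r2.
overlap: 1~0, 2~1
count: 1


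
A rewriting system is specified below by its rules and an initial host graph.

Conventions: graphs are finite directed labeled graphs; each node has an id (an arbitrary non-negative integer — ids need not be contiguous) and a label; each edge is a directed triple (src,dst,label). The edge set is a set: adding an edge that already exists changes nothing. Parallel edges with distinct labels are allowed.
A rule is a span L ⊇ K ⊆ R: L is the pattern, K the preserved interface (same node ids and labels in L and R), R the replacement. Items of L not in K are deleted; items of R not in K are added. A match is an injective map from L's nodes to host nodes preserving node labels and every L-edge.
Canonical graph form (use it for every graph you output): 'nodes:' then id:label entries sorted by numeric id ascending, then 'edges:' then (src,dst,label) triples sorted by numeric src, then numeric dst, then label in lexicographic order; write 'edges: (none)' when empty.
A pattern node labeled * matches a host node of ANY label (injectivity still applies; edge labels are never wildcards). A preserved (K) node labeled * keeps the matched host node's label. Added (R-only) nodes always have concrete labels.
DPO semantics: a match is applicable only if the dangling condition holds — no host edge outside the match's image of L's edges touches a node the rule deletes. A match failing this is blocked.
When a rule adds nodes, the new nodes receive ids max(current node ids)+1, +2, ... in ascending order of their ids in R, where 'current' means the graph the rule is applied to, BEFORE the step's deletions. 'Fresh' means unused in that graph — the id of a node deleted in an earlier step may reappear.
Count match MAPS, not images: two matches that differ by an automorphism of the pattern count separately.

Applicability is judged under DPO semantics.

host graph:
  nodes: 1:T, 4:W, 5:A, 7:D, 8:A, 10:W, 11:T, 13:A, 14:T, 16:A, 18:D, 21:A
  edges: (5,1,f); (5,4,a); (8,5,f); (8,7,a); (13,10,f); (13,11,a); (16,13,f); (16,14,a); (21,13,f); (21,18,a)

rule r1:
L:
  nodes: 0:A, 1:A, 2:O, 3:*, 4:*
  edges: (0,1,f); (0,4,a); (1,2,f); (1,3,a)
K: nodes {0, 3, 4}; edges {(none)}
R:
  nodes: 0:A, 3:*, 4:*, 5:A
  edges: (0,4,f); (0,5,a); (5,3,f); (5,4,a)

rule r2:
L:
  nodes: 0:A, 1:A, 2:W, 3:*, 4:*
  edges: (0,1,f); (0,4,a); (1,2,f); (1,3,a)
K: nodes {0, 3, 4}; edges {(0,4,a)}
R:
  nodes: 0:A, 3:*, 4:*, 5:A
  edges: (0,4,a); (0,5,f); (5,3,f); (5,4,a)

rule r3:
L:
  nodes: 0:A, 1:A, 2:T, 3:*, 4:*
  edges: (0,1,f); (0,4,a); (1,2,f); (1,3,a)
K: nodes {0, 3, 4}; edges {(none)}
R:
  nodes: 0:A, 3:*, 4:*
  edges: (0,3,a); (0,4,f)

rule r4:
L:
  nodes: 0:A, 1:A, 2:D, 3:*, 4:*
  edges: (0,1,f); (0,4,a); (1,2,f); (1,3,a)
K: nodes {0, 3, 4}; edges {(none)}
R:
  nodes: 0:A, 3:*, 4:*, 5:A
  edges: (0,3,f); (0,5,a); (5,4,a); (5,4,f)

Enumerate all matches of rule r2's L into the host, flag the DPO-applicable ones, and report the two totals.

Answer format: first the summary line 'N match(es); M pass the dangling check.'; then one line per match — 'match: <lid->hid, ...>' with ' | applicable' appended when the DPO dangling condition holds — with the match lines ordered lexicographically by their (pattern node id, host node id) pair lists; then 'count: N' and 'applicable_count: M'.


2 match(es); 0 pass the dangling check.
match: 0->16, 1->13, 2->10, 3->11, 4->14
match: 0->21, 1->13, 2->10, 3->11, 4->18
count: 2
applicable_count: 0


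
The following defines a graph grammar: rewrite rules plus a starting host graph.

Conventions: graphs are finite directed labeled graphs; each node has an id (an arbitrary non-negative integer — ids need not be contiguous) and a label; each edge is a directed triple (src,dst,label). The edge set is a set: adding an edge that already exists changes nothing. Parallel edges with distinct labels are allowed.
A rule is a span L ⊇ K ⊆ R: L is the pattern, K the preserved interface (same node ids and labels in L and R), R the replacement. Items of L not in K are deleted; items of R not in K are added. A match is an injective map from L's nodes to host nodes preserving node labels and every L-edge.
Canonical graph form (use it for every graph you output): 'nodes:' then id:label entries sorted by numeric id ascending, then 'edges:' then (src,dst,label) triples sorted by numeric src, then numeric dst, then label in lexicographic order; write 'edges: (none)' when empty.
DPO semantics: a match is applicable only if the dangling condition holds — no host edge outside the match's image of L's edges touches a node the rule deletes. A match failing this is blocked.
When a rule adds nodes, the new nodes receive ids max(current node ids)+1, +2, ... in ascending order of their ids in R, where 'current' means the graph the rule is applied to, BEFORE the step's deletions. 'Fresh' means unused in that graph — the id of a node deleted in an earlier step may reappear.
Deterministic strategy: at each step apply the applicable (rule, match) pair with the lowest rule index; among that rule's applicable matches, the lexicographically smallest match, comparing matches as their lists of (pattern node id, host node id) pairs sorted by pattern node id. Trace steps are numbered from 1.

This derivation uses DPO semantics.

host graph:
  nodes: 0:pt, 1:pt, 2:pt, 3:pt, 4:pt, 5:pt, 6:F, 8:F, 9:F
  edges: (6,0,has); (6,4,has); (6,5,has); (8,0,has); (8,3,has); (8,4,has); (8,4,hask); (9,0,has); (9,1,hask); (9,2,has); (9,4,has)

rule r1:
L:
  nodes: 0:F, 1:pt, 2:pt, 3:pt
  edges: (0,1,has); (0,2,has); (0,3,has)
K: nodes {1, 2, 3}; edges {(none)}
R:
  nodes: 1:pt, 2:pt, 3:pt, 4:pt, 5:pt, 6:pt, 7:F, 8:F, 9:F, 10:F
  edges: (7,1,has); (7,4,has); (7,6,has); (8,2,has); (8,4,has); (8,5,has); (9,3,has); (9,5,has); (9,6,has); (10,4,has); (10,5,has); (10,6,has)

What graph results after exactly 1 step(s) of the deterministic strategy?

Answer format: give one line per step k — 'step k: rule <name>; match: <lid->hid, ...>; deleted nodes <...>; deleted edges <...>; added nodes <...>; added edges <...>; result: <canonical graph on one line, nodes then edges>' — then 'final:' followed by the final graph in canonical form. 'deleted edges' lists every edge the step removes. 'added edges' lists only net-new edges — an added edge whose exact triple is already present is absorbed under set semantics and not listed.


step 1: rule r1; match: 0->6, 1->0, 2->4, 3->5; deleted nodes 6; deleted edges (6,0,has); (6,4,has); (6,5,has); added nodes 10, 11, 12, 13, 14, 15, 16; added edges (13,0,has); (13,10,has); (13,12,has); (14,4,has); (14,10,has); (14,11,has); (15,5,has); (15,11,has); (15,12,has); (16,10,has); (16,11,has); (16,12,has); result: nodes: 0:pt, 1:pt, 2:pt, 3:pt, 4:pt, 5:pt, 8:F, 9:F, 10:pt, 11:pt, 12:pt, 13:F, 14:F, 15:F, 16:F edges: (8,0,has); (8,3,has); (8,4,has); (8,4,hask); (9,0,has); (9,1,hask); (9,2,has); (9,4,has); (13,0,has); (13,10,has); (13,12,has); (14,4,has); (14,10,has); (14,11,has); (15,5,has); (15,11,has); (15,12,has); (16,10,has); (16,11,has); (16,12,has)
final:
nodes: 0:pt, 1:pt, 2:pt, 3:pt, 4:pt, 5:pt, 8:F, 9:F, 10:pt, 11:pt, 12:pt, 13:F, 14:F, 15:F, 16:F
edges: (8,0,has); (8,3,has); (8,4,has); (8,4,hask); (9,0,has); (9,1,hask); (9,2,has); (9,4,has); (13,0,has); (13,10,has); (13,12,has); (14,4,has); (14,10,has); (14,11,has); (15,5,has); (15,11,has); (15,12,has); (16,10,has); (16,11,has); (16,12,has)


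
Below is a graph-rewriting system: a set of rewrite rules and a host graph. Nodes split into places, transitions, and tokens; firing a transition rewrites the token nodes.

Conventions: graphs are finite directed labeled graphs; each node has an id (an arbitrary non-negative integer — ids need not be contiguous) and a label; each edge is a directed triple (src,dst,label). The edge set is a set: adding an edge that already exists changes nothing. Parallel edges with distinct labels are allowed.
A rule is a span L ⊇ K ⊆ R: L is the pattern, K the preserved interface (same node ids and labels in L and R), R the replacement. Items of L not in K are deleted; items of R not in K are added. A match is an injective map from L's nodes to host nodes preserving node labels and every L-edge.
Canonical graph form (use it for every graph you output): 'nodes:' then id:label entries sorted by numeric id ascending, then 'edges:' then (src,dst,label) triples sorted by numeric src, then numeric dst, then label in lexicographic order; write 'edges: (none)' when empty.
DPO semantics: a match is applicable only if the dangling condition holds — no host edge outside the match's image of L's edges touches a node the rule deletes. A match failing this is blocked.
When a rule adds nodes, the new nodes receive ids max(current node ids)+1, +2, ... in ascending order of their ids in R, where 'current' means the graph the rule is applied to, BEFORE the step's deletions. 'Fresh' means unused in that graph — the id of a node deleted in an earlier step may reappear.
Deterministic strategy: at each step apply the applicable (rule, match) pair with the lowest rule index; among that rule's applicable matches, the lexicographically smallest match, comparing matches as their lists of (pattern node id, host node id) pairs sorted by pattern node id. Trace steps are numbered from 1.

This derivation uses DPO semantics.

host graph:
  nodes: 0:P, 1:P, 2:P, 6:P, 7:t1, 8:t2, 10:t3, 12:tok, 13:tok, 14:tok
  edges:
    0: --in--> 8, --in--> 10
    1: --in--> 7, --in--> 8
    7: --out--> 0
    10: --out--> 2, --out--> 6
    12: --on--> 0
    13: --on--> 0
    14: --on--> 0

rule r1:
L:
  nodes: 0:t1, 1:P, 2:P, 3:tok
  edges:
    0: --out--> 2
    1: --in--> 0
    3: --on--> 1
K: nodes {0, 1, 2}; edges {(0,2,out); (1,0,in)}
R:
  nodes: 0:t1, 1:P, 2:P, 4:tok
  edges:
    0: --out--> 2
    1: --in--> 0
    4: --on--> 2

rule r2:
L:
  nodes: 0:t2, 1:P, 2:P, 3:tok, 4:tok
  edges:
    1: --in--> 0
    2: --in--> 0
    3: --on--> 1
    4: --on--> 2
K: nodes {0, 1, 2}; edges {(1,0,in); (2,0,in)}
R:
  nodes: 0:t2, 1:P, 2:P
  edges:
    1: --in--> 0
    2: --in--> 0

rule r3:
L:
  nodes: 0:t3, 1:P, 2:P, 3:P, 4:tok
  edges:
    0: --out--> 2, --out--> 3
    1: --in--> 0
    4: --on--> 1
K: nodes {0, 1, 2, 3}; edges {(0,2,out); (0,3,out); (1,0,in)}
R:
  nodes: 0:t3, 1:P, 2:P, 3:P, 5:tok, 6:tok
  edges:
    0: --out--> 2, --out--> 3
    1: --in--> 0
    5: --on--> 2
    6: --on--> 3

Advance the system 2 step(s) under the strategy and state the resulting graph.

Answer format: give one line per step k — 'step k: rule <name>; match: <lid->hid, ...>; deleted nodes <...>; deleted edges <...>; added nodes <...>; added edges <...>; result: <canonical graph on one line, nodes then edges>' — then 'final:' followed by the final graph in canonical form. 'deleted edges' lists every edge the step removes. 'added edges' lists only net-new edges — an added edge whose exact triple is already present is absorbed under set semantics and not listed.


step 1: rule r3; match: 0->10, 1->0, 2->2, 3->6, 4->12; deleted nodes 12; deleted edges (12,0,on); added nodes 15, 16; added edges (15,2,on); (16,6,on); result: nodes: 0:P, 1:P, 2:P, 6:P, 7:t1, 8:t2, 10:t3, 13:tok, 14:tok, 15:tok, 16:tok edges: (0,8,in); (0,10,in); (1,7,in); (1,8,in); (7,0,out); (10,2,out); (10,6,out); (13,0,on); (14,0,on); (15,2,on); (16,6,on)
step 2: rule r3; match: 0->10, 1->0, 2->2, 3->6, 4->13; deleted nodes 13; deleted edges (13,0,on); added nodes 17, 18; added edges (17,2,on); (18,6,on); result: nodes: 0:P, 1:P, 2:P, 6:P, 7:t1, 8:t2, 10:t3, 14:tok, 15:tok, 16:tok, 17:tok, 18:tok edges: (0,8,in); (0,10,in); (1,7,in); (1,8,in); (7,0,out); (10,2,out); (10,6,out); (14,0,on); (15,2,on); (16,6,on); (17,2,on); (18,6,on)
final:
nodes: 0:P, 1:P, 2:P, 6:P, 7:t1, 8:t2, 10:t3, 14:tok, 15:tok, 16:tok, 17:tok, 18:tok
edges: (0,8,in); (0,10,in); (1,7,in); (1,8,in); (7,0,out); (10,2,out); (10,6,out); (14,0,on); (15,2,on); (16,6,on); (17,2,on); (18,6,on)


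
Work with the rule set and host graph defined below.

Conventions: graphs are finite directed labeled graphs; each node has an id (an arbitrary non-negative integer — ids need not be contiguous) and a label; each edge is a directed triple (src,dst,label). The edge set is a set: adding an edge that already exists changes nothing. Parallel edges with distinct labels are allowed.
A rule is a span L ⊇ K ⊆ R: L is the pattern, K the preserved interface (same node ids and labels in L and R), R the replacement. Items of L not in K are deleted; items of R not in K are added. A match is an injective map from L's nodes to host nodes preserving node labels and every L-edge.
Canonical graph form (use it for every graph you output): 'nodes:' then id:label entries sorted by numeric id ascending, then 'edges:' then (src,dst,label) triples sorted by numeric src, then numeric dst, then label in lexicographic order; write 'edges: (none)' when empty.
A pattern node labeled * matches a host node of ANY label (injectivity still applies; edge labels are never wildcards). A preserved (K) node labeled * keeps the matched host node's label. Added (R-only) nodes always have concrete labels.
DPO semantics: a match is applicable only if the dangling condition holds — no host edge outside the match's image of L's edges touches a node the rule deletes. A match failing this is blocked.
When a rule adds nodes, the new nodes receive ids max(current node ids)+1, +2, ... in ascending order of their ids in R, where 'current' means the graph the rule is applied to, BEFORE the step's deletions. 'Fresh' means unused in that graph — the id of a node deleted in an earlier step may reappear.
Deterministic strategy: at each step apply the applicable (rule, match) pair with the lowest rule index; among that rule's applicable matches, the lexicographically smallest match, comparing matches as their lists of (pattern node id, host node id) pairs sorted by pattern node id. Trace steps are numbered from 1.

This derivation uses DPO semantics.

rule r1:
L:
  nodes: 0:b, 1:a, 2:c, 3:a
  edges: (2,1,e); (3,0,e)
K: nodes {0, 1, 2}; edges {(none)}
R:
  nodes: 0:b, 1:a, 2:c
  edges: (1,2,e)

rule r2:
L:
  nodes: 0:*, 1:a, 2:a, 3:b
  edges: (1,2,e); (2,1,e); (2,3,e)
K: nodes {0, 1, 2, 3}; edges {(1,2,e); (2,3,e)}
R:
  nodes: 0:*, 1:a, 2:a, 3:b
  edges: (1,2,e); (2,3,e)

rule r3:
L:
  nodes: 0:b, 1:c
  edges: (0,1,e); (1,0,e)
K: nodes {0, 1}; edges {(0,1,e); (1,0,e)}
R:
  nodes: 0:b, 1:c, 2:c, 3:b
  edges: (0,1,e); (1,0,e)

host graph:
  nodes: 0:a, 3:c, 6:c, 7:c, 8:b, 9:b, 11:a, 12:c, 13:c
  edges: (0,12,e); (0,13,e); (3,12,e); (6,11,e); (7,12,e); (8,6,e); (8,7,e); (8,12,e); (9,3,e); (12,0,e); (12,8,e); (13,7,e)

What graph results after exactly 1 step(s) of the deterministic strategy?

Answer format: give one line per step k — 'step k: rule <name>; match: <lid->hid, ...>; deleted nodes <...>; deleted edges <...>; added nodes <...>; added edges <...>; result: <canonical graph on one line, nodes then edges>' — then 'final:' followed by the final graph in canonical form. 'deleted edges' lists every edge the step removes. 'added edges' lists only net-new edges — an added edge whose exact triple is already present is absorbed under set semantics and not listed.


step 1: rule r3; match: 0->8, 1->12; deleted nodes (none); deleted edges (none); added nodes 14, 15; added edges (none); result: nodes: 0:a, 3:c, 6:c, 7:c, 8:b, 9:b, 11:a, 12:c, 13:c, 14:c, 15:b edges: (0,12,e); (0,13,e); (3,12,e); (6,11,e); (7,12,e); (8,6,e); (8,7,e); (8,12,e); (9,3,e); (12,0,e); (12,8,e); (13,7,e)
final:
nodes: 0:a, 3:c, 6:c, 7:c, 8:b, 9:b, 11:a, 12:c, 13:c, 14:c, 15:b
edges: (0,12,e); (0,13,e); (3,12,e); (6,11,e); (7,12,e); (8,6,e); (8,7,e); (8,12,e); (9,3,e); (12,0,e); (12,8,e); (13,7,e)
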